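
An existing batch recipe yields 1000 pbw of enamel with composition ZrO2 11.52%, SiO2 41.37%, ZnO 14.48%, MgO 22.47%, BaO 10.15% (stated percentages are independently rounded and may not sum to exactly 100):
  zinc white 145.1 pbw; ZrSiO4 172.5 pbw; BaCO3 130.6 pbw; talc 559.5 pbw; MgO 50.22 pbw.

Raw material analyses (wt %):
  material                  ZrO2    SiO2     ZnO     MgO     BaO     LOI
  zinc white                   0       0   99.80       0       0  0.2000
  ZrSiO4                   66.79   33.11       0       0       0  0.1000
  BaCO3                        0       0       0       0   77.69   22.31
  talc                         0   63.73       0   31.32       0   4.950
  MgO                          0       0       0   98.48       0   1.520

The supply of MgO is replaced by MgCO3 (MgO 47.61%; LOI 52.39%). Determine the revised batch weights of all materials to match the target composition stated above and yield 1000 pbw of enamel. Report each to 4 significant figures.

Mid-chain values are displayed with 4-significant-digit rounding across the worked steps; the working math carries full float precision all the way through. Each reported number carries a single rounding. All derived quantities (totals, LOI, net glass mass, the yield, the five compositions) are computed starting from the weights at 1000 pbw of glass in exact precision as quoted within the problem or answer text.
The oxide mass targets at 1000 pbw enamel:
  ZrO2: 11.52% × 1000 = 115.2 pbw
  SiO2: 41.37% × 1000 = 413.7 pbw
  ZnO: 14.48% × 1000 = 144.8 pbw
  MgO: 22.47% × 1000 = 224.7 pbw
  BaO: 10.15% × 1000 = 101.5 pbw
Balance tally, oxide-wise, applying the batch weights above, under the basis named above (each sum matches its target mass inside rounding margins):
  ZrO2: 172.5·0.6679 = 115.2 pbw (target 115.2 pbw)
  SiO2: 172.5·0.3311 + 559.5·0.6373 = 413.7 pbw (target 413.7 pbw)
  ZnO: 145.1·0.9980 = 144.8 pbw (target 144.8 pbw)
  MgO: 559.5·0.3132 + 103.9·0.4761 = 224.7 pbw (target 224.7 pbw)
  BaO: 130.6·0.7769 = 101.5 pbw (target 101.5 pbw)
Glass mass check: total batch − LOI = 999.9 pbw (summing oxide targets gives 999.9 pbw; basis as stated: 1000 pbw — gaps are rounding artifacts).
Batch grand total — Σ batch = 1112 pbw; ignition loss, Σ(batch × LOI) = 111.7 pbw; the yield ratio, glass ÷ batch: 89.95%.

Revised batch per 1000 pbw enamel:
  zinc white: 145.1 pbw
  ZrSiO4: 172.5 pbw
  BaCO3: 130.6 pbw
  talc: 559.5 pbw
  MgCO3: 103.9 pbw
Total batch = 1112 pbw; LOI loss = 111.7 pbw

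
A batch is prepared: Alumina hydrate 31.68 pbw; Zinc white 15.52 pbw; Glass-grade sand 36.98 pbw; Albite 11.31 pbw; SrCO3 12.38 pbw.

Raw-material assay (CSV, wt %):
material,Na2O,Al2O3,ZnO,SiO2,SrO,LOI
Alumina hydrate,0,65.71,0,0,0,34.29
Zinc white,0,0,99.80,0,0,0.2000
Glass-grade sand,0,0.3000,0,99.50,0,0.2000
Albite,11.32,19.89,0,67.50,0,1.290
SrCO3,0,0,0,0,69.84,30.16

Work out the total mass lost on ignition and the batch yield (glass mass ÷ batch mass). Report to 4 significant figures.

Mid-chain values are displayed rounded to 4 significant figures on the page. Each numeric step keeps full precision throughout. Each reported number takes a single rounding — all derived quantities, which include the totals, five oxide percentages, LOI, net glass mass, yield, are carried in full precision, as set out in the problem or answer text, using the weight values per 93.02 pbw of glass.
Material-by-material LOI:
  Alumina hydrate: 31.68 × 0.3429 = 10.86 pbw
  Zinc white: 15.52 × 0.002000 = 0.03104 pbw
  Glass-grade sand: 36.98 × 0.002000 = 0.07396 pbw
  Albite: 11.31 × 0.01290 = 0.1459 pbw
  SrCO3: 12.38 × 0.3016 = 3.734 pbw
Total LOI = 14.85 pbw
Glass = batch − LOI = 107.9 − 14.85 = 93.02 pbw

LOI loss = 14.85 pbw; glass = 93.02 pbw; yield = 86.24%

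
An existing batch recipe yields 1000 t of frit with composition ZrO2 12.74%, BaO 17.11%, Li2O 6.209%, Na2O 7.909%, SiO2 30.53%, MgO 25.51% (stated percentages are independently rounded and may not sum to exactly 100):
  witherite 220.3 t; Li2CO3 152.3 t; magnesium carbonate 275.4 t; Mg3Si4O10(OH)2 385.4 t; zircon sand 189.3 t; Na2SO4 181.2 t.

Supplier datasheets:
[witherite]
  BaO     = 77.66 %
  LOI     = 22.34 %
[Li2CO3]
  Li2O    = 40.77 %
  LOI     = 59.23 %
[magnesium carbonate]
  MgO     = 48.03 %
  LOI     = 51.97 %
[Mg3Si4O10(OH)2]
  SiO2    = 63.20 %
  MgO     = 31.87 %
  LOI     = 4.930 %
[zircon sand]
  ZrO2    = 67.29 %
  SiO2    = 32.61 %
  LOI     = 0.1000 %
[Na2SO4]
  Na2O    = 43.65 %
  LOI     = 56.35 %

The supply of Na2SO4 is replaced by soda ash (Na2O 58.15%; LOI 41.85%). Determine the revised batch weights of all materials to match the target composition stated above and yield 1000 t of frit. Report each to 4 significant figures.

Revised batch per 1000 t frit:
  witherite: 220.3 t
  Li2CO3: 152.3 t
  magnesium carbonate: 275.4 t
  Mg3Si4O10(OH)2: 385.4 t
  zircon sand: 189.3 t
  soda ash: 136.0 t
Total batch = 1359 t; LOI loss = 358.7 t

Full float precision is carried at every stage. Mid-chain values appear, rounded to 4 significant digits, as written; every reported value is rounded exactly once — the derived quantities (the totals, LOI, six oxide percentages, the yield, net glass mass) are re-derived at full float precision from the weighed amounts on 1000 t of glass exactly as printed in either problem or answer.
Target masses of each oxide per 1000 t frit:
  ZrO2: 12.74% × 1000 = 127.4 t
  BaO: 17.11% × 1000 = 171.1 t
  Li2O: 6.209% × 1000 = 62.09 t
  Na2O: 7.909% × 1000 = 79.09 t
  SiO2: 30.53% × 1000 = 305.3 t
  MgO: 25.51% × 1000 = 255.1 t
Balance tally, oxide-wise, per the reported batch figures, against the basis in use (target by target, the sums agree inside rounding margins):
  ZrO2: 189.3·0.6729 = 127.4 t (target 127.4 t)
  BaO: 220.3·0.7766 = 171.1 t (target 171.1 t)
  Li2O: 152.3·0.4077 = 62.09 t (target 62.09 t)
  Na2O: 136.0·0.5815 = 79.08 t (target 79.09 t)
  SiO2: 385.4·0.6320 + 189.3·0.3261 = 305.3 t (target 305.3 t)
  MgO: 275.4·0.4803 + 385.4·0.3187 = 255.1 t (target 255.1 t)
Mass balance on the glass: batch total minus LOI = 1000 t (summing oxide targets gives 1000 t; against the stated basis, 1000 t — differing by rounding only).
Summing the batch: Σ batch = 1359 t; ignition loss, Σ(batch × LOI) = 358.7 t; glass ÷ batch gives a yield of 73.60%.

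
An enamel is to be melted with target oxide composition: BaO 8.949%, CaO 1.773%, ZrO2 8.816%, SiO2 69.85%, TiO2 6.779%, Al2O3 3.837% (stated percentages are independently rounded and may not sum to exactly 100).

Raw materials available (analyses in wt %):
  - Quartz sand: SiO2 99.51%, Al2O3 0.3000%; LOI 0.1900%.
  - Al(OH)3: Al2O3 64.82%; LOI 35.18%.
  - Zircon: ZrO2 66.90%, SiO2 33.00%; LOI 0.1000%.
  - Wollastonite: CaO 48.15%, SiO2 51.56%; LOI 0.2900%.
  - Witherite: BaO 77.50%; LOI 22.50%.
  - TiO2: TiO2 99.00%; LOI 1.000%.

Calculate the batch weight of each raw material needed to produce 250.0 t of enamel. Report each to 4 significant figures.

Batch per 250.0 t enamel:
  Quartz sand: 159.8 t
  Al(OH)3: 14.06 t
  Zircon: 32.94 t
  Wollastonite: 9.206 t
  Witherite: 28.87 t
  TiO2: 17.12 t
Total batch = 262.0 t; LOI loss = 11.98 t; yield = 95.43%

Working values appear rounded off to 4 significant digits in the working — every computation maintains exact precision in every operation; each reported figure takes a single rounding. The derived quantities (six oxide percentages, ignition loss, totals, the yield, glass mass) are re-derived from the weighed amounts per 250.0 t of glass at exact precision, precisely as stated by problem or answer.
Target masses of each oxide per 250.0 t enamel:
  BaO: 8.949% × 250.0 = 22.37 t
  CaO: 1.773% × 250.0 = 4.432 t
  ZrO2: 8.816% × 250.0 = 22.04 t
  SiO2: 69.85% × 250.0 = 174.6 t
  TiO2: 6.779% × 250.0 = 16.95 t
  Al2O3: 3.837% × 250.0 = 9.592 t
Checking each oxide sum using the reported weights, per the basis as stated (sum by sum, the targets are met inside rounding margins):
  BaO: 28.87·0.7750 = 22.37 t (target 22.37 t)
  CaO: 9.206·0.4815 = 4.433 t (target 4.432 t)
  ZrO2: 32.94·0.6690 = 22.04 t (target 22.04 t)
  SiO2: 159.8·0.9951 + 32.94·0.3300 + 9.206·0.5156 = 174.6 t (target 174.6 t)
  TiO2: 17.12·0.9900 = 16.95 t (target 16.95 t)
  Al2O3: 159.8·0.003000 + 14.06·0.6482 = 9.593 t (target 9.592 t)
Glass-mass sanity pass: net batch after ignition = 250.0 t (targets for the oxides total 250.0 t; against the stated basis, 250.0 t — any gap is answer rounding).
Adding the batch up: Σ batch = 262.0 t; ignition loss, Σ(batch × LOI) = 11.98 t; yield, glass over the total, = 95.43%.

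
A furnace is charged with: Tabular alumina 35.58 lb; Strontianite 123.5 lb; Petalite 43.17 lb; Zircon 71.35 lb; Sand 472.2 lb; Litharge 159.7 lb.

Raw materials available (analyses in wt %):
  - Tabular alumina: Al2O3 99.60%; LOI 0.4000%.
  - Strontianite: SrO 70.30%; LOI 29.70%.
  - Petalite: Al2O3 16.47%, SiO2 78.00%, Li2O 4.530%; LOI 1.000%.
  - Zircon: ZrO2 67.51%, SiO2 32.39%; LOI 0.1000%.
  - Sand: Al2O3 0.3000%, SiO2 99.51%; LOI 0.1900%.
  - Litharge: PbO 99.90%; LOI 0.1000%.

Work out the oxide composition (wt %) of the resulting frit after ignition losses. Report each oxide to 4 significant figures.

Full precision is kept at each step; working values are displayed, rounded to four significant digits, on the page. Each reported value is rounded once only; the derived quantities are rebuilt at full precision (the yield, glass mass, LOI, six oxide percentages, the totals) using the weight values at 867.1 lb of glass as given in the problem or the answer.
What the batch supplies per oxide:
  Al2O3: 35.58·0.9960 + 43.17·0.1647 + 472.2·0.003000 = 43.96 lb
  ZrO2: 71.35·0.6751 = 48.17 lb
  SrO: 123.5·0.7030 = 86.82 lb
  PbO: 159.7·0.9990 = 159.5 lb
  SiO2: 43.17·0.7800 + 71.35·0.3239 + 472.2·0.9951 = 526.7 lb
  Li2O: 43.17·0.04530 = 1.956 lb
LOI: 35.58·0.004000 + 123.5·0.2970 + 43.17·0.01000 + 71.35·0.001000 + 472.2·0.001900 + 159.7·0.001000 = 38.38 lb
The glass mass, total less LOI, = 905.5 − 38.38 = 867.1 lb (equal to the oxide-mass sum)
percent by weight: oxide/glass ×100

Glass mass = 867.1 lb (batch 905.5 − LOI 38.38).
Composition: Al2O3 5.070%, ZrO2 5.555%, SrO 10.01%, PbO 18.40%, SiO2 60.74%, Li2O 0.2255%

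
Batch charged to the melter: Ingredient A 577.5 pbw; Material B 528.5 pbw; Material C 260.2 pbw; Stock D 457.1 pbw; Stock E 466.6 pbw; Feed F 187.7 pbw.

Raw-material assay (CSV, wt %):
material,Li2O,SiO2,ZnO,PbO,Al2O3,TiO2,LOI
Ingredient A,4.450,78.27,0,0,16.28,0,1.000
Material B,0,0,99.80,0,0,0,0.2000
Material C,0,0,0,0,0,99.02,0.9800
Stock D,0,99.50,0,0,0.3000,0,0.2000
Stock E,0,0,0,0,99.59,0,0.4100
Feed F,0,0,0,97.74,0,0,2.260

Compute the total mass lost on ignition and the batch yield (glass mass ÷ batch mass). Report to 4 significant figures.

Each numeric step carries full float precision through every step. In-progress results appear rounded to four significant digits in the printout; a single rounding completes every reported value; all derived quantities, including yield, the six compositions, ignition loss, glass mass, totals, are rebuilt starting from the weights at 2461 pbw of glass at exact precision, as written in the question or the answer.
LOI of each material in turn:
  Ingredient A: 577.5 × 0.01000 = 5.775 pbw
  Material B: 528.5 × 0.002000 = 1.057 pbw
  Material C: 260.2 × 0.009800 = 2.550 pbw
  Stock D: 457.1 × 0.002000 = 0.9142 pbw
  Stock E: 466.6 × 0.004100 = 1.913 pbw
  Feed F: 187.7 × 0.02260 = 4.242 pbw
Total LOI = 16.45 pbw
Glass = batch − LOI = 2478 − 16.45 = 2461 pbw

LOI loss = 16.45 pbw; glass = 2461 pbw; yield = 99.34%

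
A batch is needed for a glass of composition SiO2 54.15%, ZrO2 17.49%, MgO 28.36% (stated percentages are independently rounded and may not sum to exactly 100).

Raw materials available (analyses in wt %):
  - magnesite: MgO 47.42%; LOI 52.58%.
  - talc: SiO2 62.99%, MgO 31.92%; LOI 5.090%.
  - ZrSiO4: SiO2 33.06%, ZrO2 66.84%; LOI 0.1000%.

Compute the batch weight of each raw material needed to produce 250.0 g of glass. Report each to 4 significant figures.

Values along the way appear, rounded to 4 significant digits, between the steps; every computation runs at exact precision at all times; every reported figure undergoes a single rounding — derived quantities, which include glass mass, totals, the three compositions, ignition loss, yield, are re-derived in full float precision, as they appear in the problem or answer text, using the weight values for 250.0 g of glass.
Target masses of each oxide per 250.0 g glass:
  SiO2: 54.15% × 250.0 = 135.4 g
  ZrO2: 17.49% × 250.0 = 43.72 g
  MgO: 28.36% × 250.0 = 70.90 g
Sums-versus-targets review with the batch weights as given, per the basis as stated (target by target, the sums agree inside rounding margins):
  SiO2: 180.6·0.6299 + 65.42·0.3306 = 135.4 g (target 135.4 g)
  ZrO2: 65.42·0.6684 = 43.73 g (target 43.72 g)
  MgO: 27.96·0.4742 + 180.6·0.3192 = 70.91 g (target 70.90 g)
Glass mass check: batch total minus LOI = 250.0 g (the Σ of target masses is 250.0 g; against the stated basis, 250.0 g — any gap is answer rounding).
Adding the batch up: Σ batch = 274.0 g; loss to ignition Σ batch·LOI = 23.96 g; as yield: glass ÷ batch → 91.26%.

Batch per 250.0 g glass:
  magnesite: 27.96 g
  talc: 180.6 g
  ZrSiO4: 65.42 g
Total batch = 274.0 g; LOI loss = 23.96 g; yield = 91.26%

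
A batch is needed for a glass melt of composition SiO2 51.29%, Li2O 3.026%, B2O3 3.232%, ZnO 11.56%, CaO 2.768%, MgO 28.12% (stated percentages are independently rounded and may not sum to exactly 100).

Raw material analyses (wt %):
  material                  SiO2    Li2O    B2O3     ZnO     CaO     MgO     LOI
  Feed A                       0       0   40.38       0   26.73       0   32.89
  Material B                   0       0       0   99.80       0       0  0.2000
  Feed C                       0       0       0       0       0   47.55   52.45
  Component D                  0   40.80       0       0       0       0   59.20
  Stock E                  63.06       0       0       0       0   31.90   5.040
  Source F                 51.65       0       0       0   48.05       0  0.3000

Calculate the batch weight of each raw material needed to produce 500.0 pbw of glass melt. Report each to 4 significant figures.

Every computation runs at full precision end to end — intermediates are shown (rounded to 4 significant figures) within the worked lines. Every reported result is rounded only once. Derived quantities (six oxide percentages, totals, glass mass, yield, LOI) are rebuilt at exact precision using the weight values on 500.0 pbw of glass, as they appear in the question or the answer.
Target masses of each oxide per 500.0 pbw glass melt:
  SiO2: 51.29% × 500.0 = 256.4 pbw
  Li2O: 3.026% × 500.0 = 15.13 pbw
  B2O3: 3.232% × 500.0 = 16.16 pbw
  ZnO: 11.56% × 500.0 = 57.80 pbw
  CaO: 2.768% × 500.0 = 13.84 pbw
  MgO: 28.12% × 500.0 = 140.6 pbw
Verifying the oxide balance given the weights on record, against the basis in use (sum by sum, the targets are met within answer rounding):
  SiO2: 401.3·0.6306 + 6.540·0.5165 = 256.4 pbw (target 256.4 pbw)
  Li2O: 37.08·0.4080 = 15.13 pbw (target 15.13 pbw)
  B2O3: 40.02·0.4038 = 16.16 pbw (target 16.16 pbw)
  ZnO: 57.92·0.9980 = 57.80 pbw (target 57.80 pbw)
  CaO: 40.02·0.2673 + 6.540·0.4805 = 13.84 pbw (target 13.84 pbw)
  MgO: 26.45·0.4755 + 401.3·0.3190 = 140.6 pbw (target 140.6 pbw)
Glass-mass closure: the batch minus its LOI: 500.0 pbw (per-oxide target masses sum to 500.0 pbw; stated basis 500.0 pbw — deltas are rounding alone).
Adding the batch up: Σ batch = 569.3 pbw; LOI removed, Σ of batch·LOI: 69.35 pbw; glass ÷ batch gives a yield of 87.82%.

Batch per 500.0 pbw glass melt:
  Feed A: 40.02 pbw
  Material B: 57.92 pbw
  Feed C: 26.45 pbw
  Component D: 37.08 pbw
  Stock E: 401.3 pbw
  Source F: 6.540 pbw
Total batch = 569.3 pbw; LOI loss = 69.35 pbw; yield = 87.82%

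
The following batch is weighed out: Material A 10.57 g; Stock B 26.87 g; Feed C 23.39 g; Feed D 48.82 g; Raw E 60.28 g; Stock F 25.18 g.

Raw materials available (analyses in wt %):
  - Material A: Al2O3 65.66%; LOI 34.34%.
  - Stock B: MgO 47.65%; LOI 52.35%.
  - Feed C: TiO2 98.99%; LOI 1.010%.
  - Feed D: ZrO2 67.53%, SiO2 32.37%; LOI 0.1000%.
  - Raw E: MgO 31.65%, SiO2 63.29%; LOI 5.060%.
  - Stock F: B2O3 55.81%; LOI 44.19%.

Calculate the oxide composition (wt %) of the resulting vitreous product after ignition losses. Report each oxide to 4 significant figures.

Glass mass = 163.0 g (batch 195.1 − LOI 32.16).
Composition: MgO 19.57%, B2O3 8.624%, ZrO2 20.23%, Al2O3 4.259%, SiO2 33.11%, TiO2 14.21%

Working values are displayed rounded to 4 significant figures across the worked steps. Every computation maintains full float precision all the way through; every reported figure is rounded a single time; all derived quantities are re-derived from the weighed amounts for 163.0 g of glass in full precision (LOI, six oxide percentages, net glass mass, the yield, totals), as quoted within the problem or the answer.
What the batch supplies per oxide:
  MgO: 26.87·0.4765 + 60.28·0.3165 = 31.88 g
  B2O3: 25.18·0.5581 = 14.05 g
  ZrO2: 48.82·0.6753 = 32.97 g
  Al2O3: 10.57·0.6566 = 6.940 g
  SiO2: 48.82·0.3237 + 60.28·0.6329 = 53.95 g
  TiO2: 23.39·0.9899 = 23.15 g
LOI: 10.57·0.3434 + 26.87·0.5235 + 23.39·0.01010 + 48.82·0.001000 + 60.28·0.05060 + 25.18·0.4419 = 32.16 g
Resulting glass, batch − LOI: 195.1 − 32.16 = 163.0 g (equal to the oxide-mass sum)
each oxide over glass, ×100, is wt %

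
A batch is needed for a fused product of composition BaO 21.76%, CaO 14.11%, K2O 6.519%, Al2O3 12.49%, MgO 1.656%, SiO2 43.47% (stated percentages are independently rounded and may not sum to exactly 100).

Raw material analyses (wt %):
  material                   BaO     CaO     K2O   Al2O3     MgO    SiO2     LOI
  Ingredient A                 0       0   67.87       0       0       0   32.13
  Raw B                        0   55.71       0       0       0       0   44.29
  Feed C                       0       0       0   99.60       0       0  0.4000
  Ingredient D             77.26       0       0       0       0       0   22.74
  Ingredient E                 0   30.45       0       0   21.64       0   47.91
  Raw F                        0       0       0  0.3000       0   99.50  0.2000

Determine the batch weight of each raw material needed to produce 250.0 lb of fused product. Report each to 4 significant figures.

Each numeric step maintains exact precision from start to finish; values along the way are shown, with 4-significant-figure rounding, across the worked steps; each reported number includes exactly one rounding. Derived quantities, including LOI, the totals, net glass mass, six oxide percentages, yield, are computed starting from the weights for 250.0 lb of glass in exact precision, precisely as stated by either problem or answer.
Per-oxide target masses for 250.0 lb fused product:
  BaO: 21.76% × 250.0 = 54.40 lb
  CaO: 14.11% × 250.0 = 35.28 lb
  K2O: 6.519% × 250.0 = 16.30 lb
  Al2O3: 12.49% × 250.0 = 31.22 lb
  MgO: 1.656% × 250.0 = 4.140 lb
  SiO2: 43.47% × 250.0 = 108.7 lb
Mass-balance tally per oxide with the batch weights as given, versus the basis set out (summed amounts equal target values given rounding of the digits):
  BaO: 70.41·0.7726 = 54.40 lb (target 54.40 lb)
  CaO: 52.86·0.5571 + 19.13·0.3045 = 35.27 lb (target 35.28 lb)
  K2O: 24.01·0.6787 = 16.30 lb (target 16.30 lb)
  Al2O3: 31.02·0.9960 + 109.2·0.003000 = 31.22 lb (target 31.22 lb)
  MgO: 19.13·0.2164 = 4.140 lb (target 4.140 lb)
  SiO2: 109.2·0.9950 = 108.7 lb (target 108.7 lb)
Consistency of the glass mass: the batch minus its LOI: 250.0 lb (the Σ of target masses is 250.0 lb; against the stated basis, 250.0 lb — differing by rounding only).
Adding the batch up: Σ batch = 306.6 lb; Σ batch·LOI gives LOI loss = 56.65 lb; yield = glass ÷ total batch = 81.53%.

Batch per 250.0 lb fused product:
  Ingredient A: 24.01 lb
  Raw B: 52.86 lb
  Feed C: 31.02 lb
  Ingredient D: 70.41 lb
  Ingredient E: 19.13 lb
  Raw F: 109.2 lb
Total batch = 306.6 lb; LOI loss = 56.65 lb; yield = 81.53%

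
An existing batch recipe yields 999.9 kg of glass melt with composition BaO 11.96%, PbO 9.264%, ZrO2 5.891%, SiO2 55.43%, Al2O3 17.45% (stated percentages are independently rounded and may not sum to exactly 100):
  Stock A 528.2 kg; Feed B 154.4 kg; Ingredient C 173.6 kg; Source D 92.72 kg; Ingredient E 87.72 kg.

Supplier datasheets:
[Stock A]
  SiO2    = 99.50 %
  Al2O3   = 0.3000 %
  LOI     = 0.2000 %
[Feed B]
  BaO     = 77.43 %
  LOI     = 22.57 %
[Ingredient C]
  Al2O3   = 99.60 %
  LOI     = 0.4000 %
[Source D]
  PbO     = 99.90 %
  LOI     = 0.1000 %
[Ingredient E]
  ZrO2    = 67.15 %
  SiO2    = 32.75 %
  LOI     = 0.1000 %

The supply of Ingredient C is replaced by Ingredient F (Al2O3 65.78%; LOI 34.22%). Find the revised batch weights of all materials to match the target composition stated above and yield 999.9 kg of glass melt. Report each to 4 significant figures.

In-progress results are displayed rounded to 4 significant figures as written. All arithmetic carries exact precision from start to finish. Each reported result takes exactly one rounding. The derived quantities, which include totals, five oxide percentages, glass mass, the yield, LOI, are computed in full float precision, as they appear in question or answer, from the batch weights on 999.9 kg of glass.
Target masses of each oxide per 999.9 kg glass melt:
  BaO: 11.96% × 999.9 = 119.6 kg
  PbO: 9.264% × 999.9 = 92.63 kg
  ZrO2: 5.891% × 999.9 = 58.90 kg
  SiO2: 55.43% × 999.9 = 554.2 kg
  Al2O3: 17.45% × 999.9 = 174.5 kg
A balance pass over the oxides, using the reported weights, relative to the basis at hand (delivered sums recover each target modulo rounding of the values):
  BaO: 154.4·0.7743 = 119.6 kg (target 119.6 kg)
  PbO: 92.72·0.9990 = 92.63 kg (target 92.63 kg)
  ZrO2: 87.72·0.6715 = 58.90 kg (target 58.90 kg)
  SiO2: 528.2·0.9950 + 87.72·0.3275 = 554.3 kg (target 554.2 kg)
  Al2O3: 528.2·0.003000 + 262.8·0.6578 = 174.5 kg (target 174.5 kg)
Glass-mass sanity pass: batch Σ − ignition loss = 999.8 kg (per-oxide target masses sum to 999.9 kg; stated basis 999.9 kg — differing by rounding only).
Summing the batch: Σ batch = 1126 kg; LOI loss = Σ batch·LOI = 126.0 kg; as yield: glass ÷ batch → 88.81%.

Revised batch per 999.9 kg glass melt:
  Stock A: 528.2 kg
  Feed B: 154.4 kg
  Ingredient F: 262.8 kg
  Source D: 92.72 kg
  Ingredient E: 87.72 kg
Total batch = 1126 kg; LOI loss = 126.0 kg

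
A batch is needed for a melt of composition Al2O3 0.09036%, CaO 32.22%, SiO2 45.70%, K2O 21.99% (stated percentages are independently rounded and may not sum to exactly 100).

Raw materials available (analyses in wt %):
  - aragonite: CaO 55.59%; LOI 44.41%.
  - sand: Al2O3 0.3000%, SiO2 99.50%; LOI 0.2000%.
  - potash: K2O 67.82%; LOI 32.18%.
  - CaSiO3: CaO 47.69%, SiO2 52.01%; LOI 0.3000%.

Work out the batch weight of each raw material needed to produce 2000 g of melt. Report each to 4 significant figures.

Batch per 2000 g melt:
  aragonite: 640.3 g
  sand: 602.4 g
  potash: 648.5 g
  CaSiO3: 604.9 g
Total batch = 2496 g; LOI loss = 496.1 g; yield = 80.13%

Working values are printed rounded off to 4 significant figures at each printed step; all arithmetic runs at exact precision through every step. Exactly one rounding lands on every reported figure. All derived quantities, including the four compositions, net glass mass, ignition loss, the yield, totals, are computed from the batch weights for 2000 g of glass at full precision as set out in problem or answer.
Target oxide masses per 2000 g melt:
  Al2O3: 0.09036% × 2000 = 1.807 g
  CaO: 32.22% × 2000 = 644.4 g
  SiO2: 45.70% × 2000 = 914.0 g
  K2O: 21.99% × 2000 = 439.8 g
Mass-balance tally per oxide on the weights just shown, against the basis in use (summed amounts equal target values once rounding is allowed for):
  Al2O3: 602.4·0.003000 = 1.807 g (target 1.807 g)
  CaO: 640.3·0.5559 + 604.9·0.4769 = 644.4 g (target 644.4 g)
  SiO2: 602.4·0.9950 + 604.9·0.5201 = 914.0 g (target 914.0 g)
  K2O: 648.5·0.6782 = 439.8 g (target 439.8 g)
Glass mass check: batch total minus LOI = 2000 g (per-oxide target masses sum to 2000 g; with the basis standing at 2000 g — gaps are rounding artifacts).
Total batch = Σ batch = 2496 g; ignition loss, Σ(batch × LOI) = 496.1 g; as yield: glass ÷ batch → 80.13%.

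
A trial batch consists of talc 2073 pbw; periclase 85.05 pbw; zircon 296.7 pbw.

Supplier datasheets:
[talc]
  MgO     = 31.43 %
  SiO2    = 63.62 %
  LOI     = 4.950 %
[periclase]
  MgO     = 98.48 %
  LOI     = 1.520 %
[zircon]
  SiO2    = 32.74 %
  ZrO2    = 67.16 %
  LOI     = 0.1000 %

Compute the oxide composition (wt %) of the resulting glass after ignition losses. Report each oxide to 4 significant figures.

All arithmetic carries exact precision at each step — values along the way are printed (rounded to four significant digits) when written out — every reported figure takes a single rounding; derived quantities, which include three oxide percentages, glass mass, totals, the yield, LOI, are carried in full float precision, as quoted within the question or the answer, using the weight values per 2351 pbw of glass.
Per-oxide mass from batch:
  MgO: 2073·0.3143 + 85.05·0.9848 = 735.3 pbw
  SiO2: 2073·0.6362 + 296.7·0.3274 = 1416 pbw
  ZrO2: 296.7·0.6716 = 199.3 pbw
LOI: 2073·0.04950 + 85.05·0.01520 + 296.7·0.001000 = 104.2 pbw
Net of LOI, the glass mass = 2455 − 104.2 = 2351 pbw (equal to the oxide-mass sum)
wt %: oxide over glass, times 100

Glass mass = 2351 pbw (batch 2455 − LOI 104.2).
Composition: MgO 31.28%, SiO2 60.24%, ZrO2 8.477%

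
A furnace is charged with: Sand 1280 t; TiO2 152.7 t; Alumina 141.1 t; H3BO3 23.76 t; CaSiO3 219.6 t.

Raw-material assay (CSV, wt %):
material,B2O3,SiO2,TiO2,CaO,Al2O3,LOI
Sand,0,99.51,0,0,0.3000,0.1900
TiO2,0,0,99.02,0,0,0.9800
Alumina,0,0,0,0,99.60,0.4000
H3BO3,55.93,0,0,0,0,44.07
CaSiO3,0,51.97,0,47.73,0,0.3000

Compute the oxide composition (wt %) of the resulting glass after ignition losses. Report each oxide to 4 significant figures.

Values along the way are shown, rounded to four significant digits, when written out — the whole derivation runs at full float precision from first step to last — a single rounding yields every reported number; derived quantities, including five oxide percentages, net glass mass, ignition loss, the yield, the totals, are recomputed using the weight values at 1802 t of glass in full precision, as written in the problem or the answer.
Per-oxide mass from batch:
  B2O3: 23.76·0.5593 = 13.29 t
  SiO2: 1280·0.9951 + 219.6·0.5197 = 1388 t
  TiO2: 152.7·0.9902 = 151.2 t
  CaO: 219.6·0.4773 = 104.8 t
  Al2O3: 1280·0.003000 + 141.1·0.9960 = 144.4 t
LOI: 1280·0.001900 + 152.7·0.009800 + 141.1·0.004000 + 23.76·0.4407 + 219.6·0.003000 = 15.62 t
Glass mass = batch − LOI = 1817 − 15.62 = 1802 t (matching Σ of the oxides)
wt % = 100 × oxide mass / glass mass

Glass mass = 1802 t (batch 1817 − LOI 15.62).
Composition: B2O3 0.7376%, SiO2 77.04%, TiO2 8.393%, CaO 5.818%, Al2O3 8.014%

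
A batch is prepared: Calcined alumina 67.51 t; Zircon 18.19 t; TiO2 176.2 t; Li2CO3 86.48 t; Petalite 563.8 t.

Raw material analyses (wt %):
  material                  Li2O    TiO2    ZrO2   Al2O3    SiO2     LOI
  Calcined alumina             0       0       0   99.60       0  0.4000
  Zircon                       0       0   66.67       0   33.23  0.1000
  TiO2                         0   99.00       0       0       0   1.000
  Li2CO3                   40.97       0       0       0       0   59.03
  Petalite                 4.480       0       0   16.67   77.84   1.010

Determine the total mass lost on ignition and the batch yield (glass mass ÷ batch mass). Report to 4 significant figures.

LOI loss = 58.79 t; glass = 853.4 t; yield = 93.55%

The whole derivation holds full float precision in every operation; rounding to 4 significant digits extends to each intermediate as printed; each reported figure sees exactly one rounding; the derived quantities, which include totals, net glass mass, yield, the five compositions, LOI, are recomputed at exact precision, exactly as shown in the problem or the answer, starting from the weights on 853.4 t of glass.
Loss on ignition, line by line:
  Calcined alumina: 67.51 × 0.004000 = 0.2700 t
  Zircon: 18.19 × 0.001000 = 0.01819 t
  TiO2: 176.2 × 0.01000 = 1.762 t
  Li2CO3: 86.48 × 0.5903 = 51.05 t
  Petalite: 563.8 × 0.01010 = 5.694 t
Total LOI = 58.79 t
Glass = batch − LOI = 912.2 − 58.79 = 853.4 t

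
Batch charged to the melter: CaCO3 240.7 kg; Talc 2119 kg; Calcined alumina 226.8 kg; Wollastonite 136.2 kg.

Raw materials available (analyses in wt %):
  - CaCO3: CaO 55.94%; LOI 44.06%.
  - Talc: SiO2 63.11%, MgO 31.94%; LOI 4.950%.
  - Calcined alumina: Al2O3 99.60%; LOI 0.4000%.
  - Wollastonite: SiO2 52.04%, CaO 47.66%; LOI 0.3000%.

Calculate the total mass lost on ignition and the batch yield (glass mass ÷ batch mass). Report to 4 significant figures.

Every computation maintains full precision in every operation; mid-chain values are shown rounded to 4 significant figures on the page. Every reported value is rounded exactly once. Derived quantities are rebuilt from the weighed amounts on 2510 kg of glass in full float precision (the yield, totals, the four compositions, net glass mass, ignition loss), as quoted within the problem or answer text.
Each material's LOI contribution:
  CaCO3: 240.7 × 0.4406 = 106.1 kg
  Talc: 2119 × 0.04950 = 104.9 kg
  Calcined alumina: 226.8 × 0.004000 = 0.9072 kg
  Wollastonite: 136.2 × 0.003000 = 0.4086 kg
Total LOI = 212.3 kg
Glass = batch − LOI = 2723 − 212.3 = 2510 kg

LOI loss = 212.3 kg; glass = 2510 kg; yield = 92.20%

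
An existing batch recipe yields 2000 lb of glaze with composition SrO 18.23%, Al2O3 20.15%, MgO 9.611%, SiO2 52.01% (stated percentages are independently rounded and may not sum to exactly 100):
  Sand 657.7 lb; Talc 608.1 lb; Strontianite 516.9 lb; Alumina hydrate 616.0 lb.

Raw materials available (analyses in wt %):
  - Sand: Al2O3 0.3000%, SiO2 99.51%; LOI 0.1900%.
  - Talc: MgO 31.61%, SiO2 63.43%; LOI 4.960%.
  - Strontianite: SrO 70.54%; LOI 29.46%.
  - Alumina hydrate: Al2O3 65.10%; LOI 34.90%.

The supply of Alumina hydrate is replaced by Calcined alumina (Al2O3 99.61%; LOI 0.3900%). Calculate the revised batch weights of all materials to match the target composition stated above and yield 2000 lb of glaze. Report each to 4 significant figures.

Revised batch per 2000 lb glaze:
  Sand: 657.7 lb
  Talc: 608.1 lb
  Strontianite: 516.9 lb
  Calcined alumina: 402.6 lb
Total batch = 2185 lb; LOI loss = 185.3 lb

Intermediates are displayed, rounded to 4 significant digits, in the printout. All arithmetic carries full precision end to end — a single rounding produces each reported result — the derived quantities (the yield, the four compositions, net glass mass, ignition loss, totals) are carried at full precision using the weight values for 2000 lb of glass precisely as stated by question or answer.
Target masses of each oxide per 2000 lb glaze:
  SrO: 18.23% × 2000 = 364.6 lb
  Al2O3: 20.15% × 2000 = 403.0 lb
  MgO: 9.611% × 2000 = 192.2 lb
  SiO2: 52.01% × 2000 = 1040 lb
Mass-balance tally per oxide given the weights on record, relative to the basis at hand (each sum matches its target mass modulo rounding of the values):
  SrO: 516.9·0.7054 = 364.6 lb (target 364.6 lb)
  Al2O3: 657.7·0.003000 + 402.6·0.9961 = 403.0 lb (target 403.0 lb)
  MgO: 608.1·0.3161 = 192.2 lb (target 192.2 lb)
  SiO2: 657.7·0.9951 + 608.1·0.6343 = 1040 lb (target 1040 lb)
Glass-mass bookkeeping: batch Σ − ignition loss = 2000 lb (summing oxide targets gives 2000 lb; against the stated basis, 2000 lb — differing by rounding only).
Summing the batch: Σ batch = 2185 lb; LOI loss = Σ batch·LOI = 185.3 lb; glass ÷ batch gives a yield of 91.52%.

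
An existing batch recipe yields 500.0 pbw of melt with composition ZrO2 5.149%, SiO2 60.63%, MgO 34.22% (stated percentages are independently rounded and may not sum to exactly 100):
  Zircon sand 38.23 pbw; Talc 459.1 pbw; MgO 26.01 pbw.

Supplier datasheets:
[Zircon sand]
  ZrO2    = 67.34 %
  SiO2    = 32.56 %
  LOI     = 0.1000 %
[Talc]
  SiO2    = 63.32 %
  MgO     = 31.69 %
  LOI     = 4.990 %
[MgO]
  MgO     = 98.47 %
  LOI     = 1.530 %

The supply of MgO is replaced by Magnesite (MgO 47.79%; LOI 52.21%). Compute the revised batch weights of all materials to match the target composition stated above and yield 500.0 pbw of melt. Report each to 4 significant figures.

Revised batch per 500.0 pbw melt:
  Zircon sand: 38.23 pbw
  Talc: 459.1 pbw
  Magnesite: 53.59 pbw
Total batch = 550.9 pbw; LOI loss = 50.93 pbw

Every computation keeps full float precision in every operation — mid-chain values are displayed (rounded to 4 significant figures) as written — each reported figure takes just one rounding — derived quantities (glass mass, ignition loss, three oxide percentages, yield, totals) are computed at full float precision starting from the weights per 500.0 pbw of glass, as written in either problem or answer.
Target masses of each oxide per 500.0 pbw melt:
  ZrO2: 5.149% × 500.0 = 25.74 pbw
  SiO2: 60.63% × 500.0 = 303.2 pbw
  MgO: 34.22% × 500.0 = 171.1 pbw
Balance tally, oxide-wise, with the batch weights as given, per the basis as stated (every target is met by its sum modulo rounding of the values):
  ZrO2: 38.23·0.6734 = 25.74 pbw (target 25.74 pbw)
  SiO2: 38.23·0.3256 + 459.1·0.6332 = 303.1 pbw (target 303.2 pbw)
  MgO: 459.1·0.3169 + 53.59·0.4779 = 171.1 pbw (target 171.1 pbw)
Consistency of the glass mass: batch Σ − ignition loss = 500.0 pbw (summing oxide targets gives 500.0 pbw; against the stated basis, 500.0 pbw — gaps are rounding artifacts).
Batch total: Σ batch = 550.9 pbw; Σ batch·LOI gives LOI loss = 50.93 pbw; yield: glass divided by total = 90.76%.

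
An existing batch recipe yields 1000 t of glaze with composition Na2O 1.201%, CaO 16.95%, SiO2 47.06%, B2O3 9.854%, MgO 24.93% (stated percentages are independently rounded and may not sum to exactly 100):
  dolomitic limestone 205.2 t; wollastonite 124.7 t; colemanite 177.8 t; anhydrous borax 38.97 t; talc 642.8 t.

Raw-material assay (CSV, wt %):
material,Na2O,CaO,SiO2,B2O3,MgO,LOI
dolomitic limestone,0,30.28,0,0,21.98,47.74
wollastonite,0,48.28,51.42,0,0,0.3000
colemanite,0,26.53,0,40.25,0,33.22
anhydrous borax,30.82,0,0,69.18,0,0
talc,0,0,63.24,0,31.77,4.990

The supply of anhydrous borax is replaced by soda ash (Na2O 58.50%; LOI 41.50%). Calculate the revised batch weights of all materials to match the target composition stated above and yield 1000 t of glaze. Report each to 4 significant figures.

Revised batch per 1000 t glaze:
  dolomitic limestone: 180.3 t
  wollastonite: 103.5 t
  colemanite: 244.8 t
  soda ash: 20.53 t
  talc: 660.0 t
Total batch = 1209 t; LOI loss = 209.2 t

All internal work keeps full precision from first step to last. Working values appear with 4-significant-digit rounding across the worked steps. Each reported result receives exactly one rounding; the derived quantities, including LOI, glass mass, five oxide percentages, yield, totals, are computed starting from the weights per 1000 t of glass in full float precision as set out in the problem or answer text.
Per-oxide target masses for 1000 t glaze:
  Na2O: 1.201% × 1000 = 12.01 t
  CaO: 16.95% × 1000 = 169.5 t
  SiO2: 47.06% × 1000 = 470.6 t
  B2O3: 9.854% × 1000 = 98.54 t
  MgO: 24.93% × 1000 = 249.3 t
Per-oxide balance check given the weights on record, for the quoted basis mass (delivered sums recover each target modulo rounding of the values):
  Na2O: 20.53·0.5850 = 12.01 t (target 12.01 t)
  CaO: 180.3·0.3028 + 103.5·0.4828 + 244.8·0.2653 = 169.5 t (target 169.5 t)
  SiO2: 103.5·0.5142 + 660.0·0.6324 = 470.6 t (target 470.6 t)
  B2O3: 244.8·0.4025 = 98.53 t (target 98.54 t)
  MgO: 180.3·0.2198 + 660.0·0.3177 = 249.3 t (target 249.3 t)
Consistency of the glass mass: batch total minus LOI = 1000 t (the targets, summed, come to 1000 t; against the stated basis, 1000 t — gaps are rounding artifacts).
Total batch = Σ batch = 1209 t; LOI removed, Σ of batch·LOI: 209.2 t; yield, glass over the total, = 82.70%.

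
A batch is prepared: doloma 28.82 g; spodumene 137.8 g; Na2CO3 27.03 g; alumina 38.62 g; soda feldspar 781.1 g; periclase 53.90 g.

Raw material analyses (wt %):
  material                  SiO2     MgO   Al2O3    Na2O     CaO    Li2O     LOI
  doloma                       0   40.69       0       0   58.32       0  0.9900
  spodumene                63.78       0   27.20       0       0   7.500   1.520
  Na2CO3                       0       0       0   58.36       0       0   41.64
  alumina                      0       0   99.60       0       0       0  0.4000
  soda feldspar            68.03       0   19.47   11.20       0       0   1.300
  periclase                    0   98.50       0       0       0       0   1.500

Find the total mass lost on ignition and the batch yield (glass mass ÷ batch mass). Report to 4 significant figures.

Values along the way are shown rounded to four significant digits in the printout; each numeric step runs at exact precision through the solve — every reported value undergoes a single rounding — the derived quantities are computed using the weight values per 1043 g of glass in full float precision (ignition loss, six oxide percentages, totals, net glass mass, the yield), exactly as printed in either problem or answer.
Ignition loss by material:
  doloma: 28.82 × 0.009900 = 0.2853 g
  spodumene: 137.8 × 0.01520 = 2.095 g
  Na2CO3: 27.03 × 0.4164 = 11.26 g
  alumina: 38.62 × 0.004000 = 0.1545 g
  soda feldspar: 781.1 × 0.01300 = 10.15 g
  periclase: 53.90 × 0.01500 = 0.8085 g
Total LOI = 24.75 g
Glass = batch − LOI = 1067 − 24.75 = 1043 g

LOI loss = 24.75 g; glass = 1043 g; yield = 97.68%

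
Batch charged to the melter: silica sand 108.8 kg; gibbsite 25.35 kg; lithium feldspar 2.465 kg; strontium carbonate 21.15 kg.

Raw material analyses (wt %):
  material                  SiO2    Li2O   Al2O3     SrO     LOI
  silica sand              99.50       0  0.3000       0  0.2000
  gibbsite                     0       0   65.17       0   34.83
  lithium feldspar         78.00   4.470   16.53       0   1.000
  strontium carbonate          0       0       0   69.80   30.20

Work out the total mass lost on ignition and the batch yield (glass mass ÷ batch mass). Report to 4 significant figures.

LOI loss = 15.46 kg; glass = 142.3 kg; yield = 90.20%

All arithmetic holds exact precision through every step; in-progress results are printed with 4-significant-figure rounding when written out. Every reported figure sees exactly one rounding; derived quantities, including net glass mass, the totals, the yield, ignition loss, four oxide percentages, are re-derived from the weighed amounts on 142.3 kg of glass at exact precision, exactly as shown in the problem or the answer.
Loss on ignition, line by line:
  silica sand: 108.8 × 0.002000 = 0.2176 kg
  gibbsite: 25.35 × 0.3483 = 8.829 kg
  lithium feldspar: 2.465 × 0.01000 = 0.02465 kg
  strontium carbonate: 21.15 × 0.3020 = 6.387 kg
Total LOI = 15.46 kg
Glass = batch − LOI = 157.8 − 15.46 = 142.3 kg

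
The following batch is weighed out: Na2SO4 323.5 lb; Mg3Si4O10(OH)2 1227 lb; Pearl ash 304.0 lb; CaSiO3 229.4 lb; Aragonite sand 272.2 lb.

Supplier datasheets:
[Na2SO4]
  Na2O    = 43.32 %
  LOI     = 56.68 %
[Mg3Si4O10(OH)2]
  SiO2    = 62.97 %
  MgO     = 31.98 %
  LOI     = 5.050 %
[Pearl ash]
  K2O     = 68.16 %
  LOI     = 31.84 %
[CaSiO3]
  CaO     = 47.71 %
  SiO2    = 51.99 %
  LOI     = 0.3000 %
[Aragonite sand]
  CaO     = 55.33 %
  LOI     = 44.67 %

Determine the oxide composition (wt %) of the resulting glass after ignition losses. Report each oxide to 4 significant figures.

Intermediates are displayed with 4-significant-figure rounding within the worked lines — every computation holds full float precision at each step; a single rounding yields each reported result — derived quantities (glass mass, totals, LOI, five oxide percentages, the yield) are rebuilt at full precision from the batch weights per 1892 lb of glass, exactly as printed in the problem or the answer.
What the batch supplies per oxide:
  CaO: 229.4·0.4771 + 272.2·0.5533 = 260.1 lb
  K2O: 304.0·0.6816 = 207.2 lb
  SiO2: 1227·0.6297 + 229.4·0.5199 = 891.9 lb
  Na2O: 323.5·0.4332 = 140.1 lb
  MgO: 1227·0.3198 = 392.4 lb
LOI: 323.5·0.5668 + 1227·0.05050 + 304.0·0.3184 + 229.4·0.003000 + 272.2·0.4467 = 464.4 lb
Resulting glass, batch − LOI: 2356 − 464.4 = 1892 lb (matching Σ of the oxides)
oxide / glass × 100 gives the wt %

Glass mass = 1892 lb (batch 2356 − LOI 464.4).
Composition: CaO 13.75%, K2O 10.95%, SiO2 47.15%, Na2O 7.408%, MgO 20.74%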